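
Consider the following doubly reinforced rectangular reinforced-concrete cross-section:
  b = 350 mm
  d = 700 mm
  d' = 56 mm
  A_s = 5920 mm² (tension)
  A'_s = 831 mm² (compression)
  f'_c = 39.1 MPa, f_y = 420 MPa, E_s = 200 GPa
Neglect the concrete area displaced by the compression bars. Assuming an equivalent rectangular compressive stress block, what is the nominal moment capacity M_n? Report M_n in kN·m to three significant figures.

M_n ≈ 1520 kN·m

Assume both tension and compression steel yield.
Net tension couple steel: A_s − A'_s = 5089 mm².
a = (A_s − A'_s) f_y / (0.85 f'_c b) = 2137380/(0.85 × 39.1 × 350) = 183.75 mm.
c = a/β₁ = 183.75/0.771 = 238.33 mm; ε'_s = 0.003(c − d')/c = 0.0023 ≥ f_y/E_s = 0.0021, so compression steel does yield.
M_n = (A_s − A'_s) f_y (d − a/2) + A'_s f_y (d − d') = [2137380 × (700 − 91.875) + 349020 × (700 − 56)] × 10⁻⁶ = 1299.79 + 224.77 = 1524.56 kN·m.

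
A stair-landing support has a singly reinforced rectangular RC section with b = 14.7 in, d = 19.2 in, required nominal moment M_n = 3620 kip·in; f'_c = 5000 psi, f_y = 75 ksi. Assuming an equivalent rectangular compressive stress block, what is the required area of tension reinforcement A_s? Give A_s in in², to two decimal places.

A_s ≈ 2.75 in²

From M_n = 0.85 f'_c a b (d − a/2):
a = d − √(d² − 2M_n/(0.85 f'_c b)) = 19.2 − √(19.2² − 2 × 3620/(0.85 × 5 × 14.7)) = 3.302 in.
A_s = 0.85 f'_c a b / f_y = 0.85 × 5 × 3.302 × 14.7 / 75 = 2.751 in².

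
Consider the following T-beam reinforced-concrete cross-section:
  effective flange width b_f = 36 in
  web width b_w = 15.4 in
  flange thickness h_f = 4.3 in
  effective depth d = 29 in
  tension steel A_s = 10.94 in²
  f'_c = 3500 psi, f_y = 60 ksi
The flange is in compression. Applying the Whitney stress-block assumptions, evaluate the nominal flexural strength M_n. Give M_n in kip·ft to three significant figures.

M_n ≈ 1400 kip·ft

Tension: T = A_s f_y = 10.94 × 60 = 656.4 kips.
Try a within the flange: a = T/(0.85 f'_c b_f) = 656.4/(0.85 × 3.5 × 36) = 6.129 in.
a = 6.129 > h_f = 4.3 in: the block extends into the web. Split into flange-overhang and web parts.
C_f = 0.85 f'_c (b_f − b_w) h_f = 0.85 × 3.5 × (36 − 15.4) × 4.3 = 263.5 kips.
Remaining web compression depth: a_w = (T − C_f)/(0.85 f'_c b_w) = (656.4 − 263.5)/(0.85 × 3.5 × 15.4) = 8.576 in.
M_n = C_f(d − h_f/2) + (T − C_f)(d − a_w/2) = 263.5 × (29 − 2.15) + 392.9 × (29 − 4.288) = 7075.0 + 9709.3 = 16784.3 kip·in.
M_n = 16784.3/12 = 1398.69 kip·ft.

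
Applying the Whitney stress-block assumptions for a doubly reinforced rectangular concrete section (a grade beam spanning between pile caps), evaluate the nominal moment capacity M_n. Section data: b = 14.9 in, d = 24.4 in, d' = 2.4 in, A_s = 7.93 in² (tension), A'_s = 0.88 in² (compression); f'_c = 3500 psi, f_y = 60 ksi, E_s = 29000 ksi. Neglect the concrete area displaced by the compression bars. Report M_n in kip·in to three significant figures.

Assume both steels yield.
a = (A_s − A'_s) f_y/(0.85 f'_c b) = (7.93 − 0.88) × 60/(0.85 × 3.5 × 14.9) = 9.543 in.
c = a/β₁ = 9.543/0.85 = 11.227 in; ε'_s = 0.003(c − d')/c = 0.0024 ≥ ε_y = 0.0021, so the compression steel yields.
M_n = (A_s − A'_s) f_y (d − a/2) + A'_s f_y (d − d') = 423 × (24.4 − 4.7715) + 52.8 × (24.4 − 2.4) = 8302.9 + 1161.6 = 9464.5 kip·in.

M_n ≈ 9460 kip·in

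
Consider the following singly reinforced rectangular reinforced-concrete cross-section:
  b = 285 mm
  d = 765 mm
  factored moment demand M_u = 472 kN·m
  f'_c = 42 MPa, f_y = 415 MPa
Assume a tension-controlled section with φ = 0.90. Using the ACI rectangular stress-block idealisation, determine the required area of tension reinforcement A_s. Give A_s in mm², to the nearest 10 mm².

A_s ≈ 1730 mm²

M_n = M_u/φ = 472/0.90 = 524.444 kN·m.
With M_n = 0.85 f'_c a b (d − a/2), solve the quadratic for a:
a = d − √(d² − 2M_n/(0.85 f'_c b)) = 765 − √(765² − 2 × 524.444×10⁶/(0.85 × 42 × 285)) = 70.64 mm.
A_s = 0.85 f'_c a b / f_y = 0.85 × 42 × 70.64 × 285 / 415 = 1731.9 mm².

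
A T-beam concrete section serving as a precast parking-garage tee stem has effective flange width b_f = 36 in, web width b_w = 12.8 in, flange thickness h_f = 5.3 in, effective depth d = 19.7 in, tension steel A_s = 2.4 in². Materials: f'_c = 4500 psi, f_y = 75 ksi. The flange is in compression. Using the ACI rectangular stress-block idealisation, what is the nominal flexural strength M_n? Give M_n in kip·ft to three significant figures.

M_n ≈ 286 kip·ft

Tension: T = A_s f_y = 2.4 × 75 = 180 kips.
Try a within the flange: a = T/(0.85 f'_c b_f) = 180/(0.85 × 4.5 × 36) = 1.307 in.
Since a = 1.307 ≤ h_f = 5.3 in, the stress block lies entirely in the flange; analyse as a rectangular beam of width b_f.
M_n = T(d − a/2) = 180 × (19.7 − 0.6535) = 3428.4 kip·in.
M_n = 3428.4/12 = 285.70 kip·ft.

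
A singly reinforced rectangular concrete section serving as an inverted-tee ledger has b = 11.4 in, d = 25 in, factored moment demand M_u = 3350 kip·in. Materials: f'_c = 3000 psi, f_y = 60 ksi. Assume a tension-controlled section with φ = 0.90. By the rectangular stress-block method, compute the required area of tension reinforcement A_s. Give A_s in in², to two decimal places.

A_s ≈ 2.81 in²

M_n = M_u/φ = 3350/0.90 = 3722.22 kip·in.
From M_n = 0.85 f'_c a b (d − a/2):
a = d − √(d² − 2M_n/(0.85 f'_c b)) = 25 − √(25² − 2 × 3722.22/(0.85 × 3 × 11.4)) = 5.793 in.
A_s = 0.85 f'_c a b / f_y = 0.85 × 3 × 5.793 × 11.4 / 60 = 2.807 in².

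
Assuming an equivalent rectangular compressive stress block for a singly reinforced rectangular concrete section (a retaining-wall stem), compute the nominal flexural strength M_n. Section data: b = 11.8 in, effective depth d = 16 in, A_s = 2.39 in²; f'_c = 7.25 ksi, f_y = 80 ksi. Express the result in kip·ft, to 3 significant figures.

M_n ≈ 234 kip·ft

T = A_s f_y = 2.39 × 80 = 191.2 kips.
a = T/(0.85 f'_c b) = 191.2/(0.85 × 7.25 × 11.8) = 2.629 in.
M_n = T(d − a/2) = 191.2 × (16 − 1.3145) = 2807.9 kip·in = 2807.9/12 = 233.99 kip·ft.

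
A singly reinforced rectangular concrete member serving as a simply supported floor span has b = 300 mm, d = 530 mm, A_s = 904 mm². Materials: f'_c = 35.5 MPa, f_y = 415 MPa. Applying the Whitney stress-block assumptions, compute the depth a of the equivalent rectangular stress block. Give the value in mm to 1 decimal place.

T = A_s f_y = 904 × 415 = 375160 N = 375.16 kN.
Setting C = 0.85 f'_c a b equal to T: a = 375160/(0.85 × 35.5 × 300) = 41.4 mm.

a ≈ 41.4 mm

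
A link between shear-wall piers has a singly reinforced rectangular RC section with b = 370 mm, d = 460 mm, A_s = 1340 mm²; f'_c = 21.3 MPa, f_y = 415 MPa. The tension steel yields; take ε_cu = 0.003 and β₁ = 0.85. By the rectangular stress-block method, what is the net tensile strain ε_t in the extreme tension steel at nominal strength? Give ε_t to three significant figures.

ε_t ≈ 0.0111

a = A_s f_y/(0.85 f'_c b) = 83.01 mm.
β₁ = 0.85, so c = a/β₁ = 83.01/0.85 = 97.66 mm.
From the linear strain diagram with ε_cu = 0.003: ε_t = 0.003 (d − c)/c = 0.003 × (460 − 97.66)/97.66 = 0.0111.
Since ε_t ≥ 0.005, the section is tension-controlled.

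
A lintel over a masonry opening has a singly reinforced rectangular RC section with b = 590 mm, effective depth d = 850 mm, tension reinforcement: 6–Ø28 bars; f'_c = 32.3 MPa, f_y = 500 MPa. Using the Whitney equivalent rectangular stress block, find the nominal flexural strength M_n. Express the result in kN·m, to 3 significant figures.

M_n ≈ 1470 kN·m

A_s = 6 × 616 = 3696 mm².
T = A_s f_y = 3696 × 500 = 1848000 N = 1848 kN.
From C = T: a = T/(0.85 f'_c b) = 1848000/(0.85 × 32.3 × 590) = 114.08 mm.
M_n = T(d − a/2) = 1848 kN × (850 − 57.04) mm = 1465.39 kN·m.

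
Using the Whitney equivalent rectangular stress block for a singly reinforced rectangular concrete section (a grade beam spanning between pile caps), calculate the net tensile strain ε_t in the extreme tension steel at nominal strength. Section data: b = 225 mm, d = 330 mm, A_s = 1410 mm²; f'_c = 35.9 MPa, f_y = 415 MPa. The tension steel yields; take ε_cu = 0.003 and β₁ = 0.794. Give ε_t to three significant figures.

ε_t ≈ 0.00622

a = A_s f_y/(0.85 f'_c b) = 85.23 mm.
β₁ = 0.794, so c = a/β₁ = 85.23/0.794 = 107.34 mm.
From the linear strain diagram with ε_cu = 0.003: ε_t = 0.003 (d − c)/c = 0.003 × (330 − 107.34)/107.34 = 0.00622.
Since ε_t ≥ 0.005, the section is tension-controlled.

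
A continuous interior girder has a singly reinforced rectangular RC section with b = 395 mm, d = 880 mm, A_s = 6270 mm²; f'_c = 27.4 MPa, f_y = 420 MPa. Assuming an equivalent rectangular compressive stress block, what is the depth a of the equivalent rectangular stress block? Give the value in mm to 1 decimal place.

a ≈ 286.3 mm

T = A_s f_y = 6270 × 420 = 2633400 N = 2633.4 kN.
Setting C = 0.85 f'_c a b equal to T: a = 2633400/(0.85 × 27.4 × 395) = 286.3 mm.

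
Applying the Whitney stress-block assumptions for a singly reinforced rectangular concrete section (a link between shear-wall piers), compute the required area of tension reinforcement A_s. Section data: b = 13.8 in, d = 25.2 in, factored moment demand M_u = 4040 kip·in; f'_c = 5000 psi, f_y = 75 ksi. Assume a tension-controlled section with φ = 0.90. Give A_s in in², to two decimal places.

A_s ≈ 2.54 in²

M_n = M_u/φ = 4040/0.90 = 4488.89 kip·in.
From M_n = 0.85 f'_c a b (d − a/2):
a = d − √(d² − 2M_n/(0.85 f'_c b)) = 25.2 − √(25.2² − 2 × 4488.89/(0.85 × 5 × 13.8)) = 3.246 in.
A_s = 0.85 f'_c a b / f_y = 0.85 × 5 × 3.246 × 13.8 / 75 = 2.538 in².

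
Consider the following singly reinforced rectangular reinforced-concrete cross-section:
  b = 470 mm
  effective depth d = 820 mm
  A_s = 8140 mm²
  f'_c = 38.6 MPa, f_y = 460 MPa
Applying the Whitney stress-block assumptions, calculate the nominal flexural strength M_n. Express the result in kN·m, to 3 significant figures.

T = A_s f_y = 8140 × 460 = 3744400 N = 3744.4 kN.
From C = T: a = T/(0.85 f'_c b) = 3744400/(0.85 × 38.6 × 470) = 242.82 mm.
M_n = T(d − a/2) = 3744.4 kN × (820 − 121.41) mm = 2615.80 kN·m.

M_n ≈ 2620 kN·m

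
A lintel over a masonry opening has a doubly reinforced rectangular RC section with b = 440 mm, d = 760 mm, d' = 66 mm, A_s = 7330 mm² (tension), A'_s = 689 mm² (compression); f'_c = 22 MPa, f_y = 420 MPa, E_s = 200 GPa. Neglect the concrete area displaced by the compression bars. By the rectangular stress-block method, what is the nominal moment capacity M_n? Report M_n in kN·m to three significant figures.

Assume both tension and compression steel yield.
Net tension couple steel: A_s − A'_s = 6641 mm².
a = (A_s − A'_s) f_y / (0.85 f'_c b) = 2789220/(0.85 × 22 × 440) = 338.99 mm.
c = a/β₁ = 338.99/0.85 = 398.81 mm; ε'_s = 0.003(c − d')/c = 0.0025 ≥ f_y/E_s = 0.0021, so compression steel does yield.
M_n = (A_s − A'_s) f_y (d − a/2) + A'_s f_y (d − d') = [2789220 × (760 − 169.495) + 289380 × (760 − 66)] × 10⁻⁶ = 1647.05 + 200.83 = 1847.88 kN·m.

M_n ≈ 1850 kN·m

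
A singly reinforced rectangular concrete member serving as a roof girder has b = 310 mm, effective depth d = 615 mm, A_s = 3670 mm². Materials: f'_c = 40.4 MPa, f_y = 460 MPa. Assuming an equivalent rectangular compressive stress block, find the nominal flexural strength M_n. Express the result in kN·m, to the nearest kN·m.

M_n ≈ 904 kN·m

T = A_s f_y = 3670 × 460 = 1688200 N = 1688.2 kN.
From C = T: a = T/(0.85 f'_c b) = 1688200/(0.85 × 40.4 × 310) = 158.58 mm.
M_n = T(d − a/2) = 1688.2 kN × (615 − 79.29) mm = 904.39 kN·m.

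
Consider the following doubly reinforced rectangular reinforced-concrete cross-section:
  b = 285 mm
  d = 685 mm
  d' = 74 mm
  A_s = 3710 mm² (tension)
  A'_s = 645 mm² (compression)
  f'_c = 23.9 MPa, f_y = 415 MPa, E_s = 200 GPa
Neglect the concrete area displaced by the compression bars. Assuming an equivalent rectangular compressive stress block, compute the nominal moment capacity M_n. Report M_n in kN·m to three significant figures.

Assume both tension and compression steel yield.
Net tension couple steel: A_s − A'_s = 3065 mm².
a = (A_s − A'_s) f_y / (0.85 f'_c b) = 1271975/(0.85 × 23.9 × 285) = 219.69 mm.
c = a/β₁ = 219.69/0.85 = 258.46 mm; ε'_s = 0.003(c − d')/c = 0.0021 ≥ f_y/E_s = 0.0021, so compression steel does yield.
M_n = (A_s − A'_s) f_y (d − a/2) + A'_s f_y (d − d') = [1271975 × (685 − 109.845) + 267675 × (685 − 74)] × 10⁻⁶ = 731.58 + 163.55 = 895.13 kN·m.

M_n ≈ 895 kN·m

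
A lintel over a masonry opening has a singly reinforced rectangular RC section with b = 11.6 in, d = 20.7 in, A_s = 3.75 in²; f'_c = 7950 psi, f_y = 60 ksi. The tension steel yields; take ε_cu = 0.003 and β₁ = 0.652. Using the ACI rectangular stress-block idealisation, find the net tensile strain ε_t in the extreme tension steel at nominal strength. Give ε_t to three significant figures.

ε_t ≈ 0.0111

a = A_s f_y/(0.85 f'_c b) = 2.870 in.
β₁ = 0.652, so c = a/β₁ = 2.870/0.652 = 4.402 in.
From the linear strain diagram with ε_cu = 0.003: ε_t = 0.003 (d − c)/c = 0.003 × (20.7 − 4.402)/4.402 = 0.0111.
Since ε_t ≥ 0.005, the section is tension-controlled.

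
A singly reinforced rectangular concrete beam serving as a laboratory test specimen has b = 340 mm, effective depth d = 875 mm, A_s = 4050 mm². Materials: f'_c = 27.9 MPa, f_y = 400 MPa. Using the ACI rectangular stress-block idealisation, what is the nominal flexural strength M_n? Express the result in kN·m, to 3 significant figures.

T = A_s f_y = 4050 × 400 = 1620000 N = 1620 kN.
From C = T: a = T/(0.85 f'_c b) = 1620000/(0.85 × 27.9 × 340) = 200.92 mm.
M_n = T(d − a/2) = 1620 kN × (875 − 100.46) mm = 1254.75 kN·m.

M_n ≈ 1250 kN·m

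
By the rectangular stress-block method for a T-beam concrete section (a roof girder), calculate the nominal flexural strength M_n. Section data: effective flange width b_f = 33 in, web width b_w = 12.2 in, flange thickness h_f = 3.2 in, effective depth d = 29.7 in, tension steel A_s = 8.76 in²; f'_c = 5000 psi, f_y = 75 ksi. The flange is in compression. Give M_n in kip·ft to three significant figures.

M_n ≈ 1480 kip·ft

Tension: T = A_s f_y = 8.76 × 75 = 657 kips.
Try a within the flange: a = T/(0.85 f'_c b_f) = 657/(0.85 × 5 × 33) = 4.684 in.
a = 4.684 > h_f = 3.2 in: the block extends into the web. Split into flange-overhang and web parts.
C_f = 0.85 f'_c (b_f − b_w) h_f = 0.85 × 5 × (33 − 12.2) × 3.2 = 282.9 kips.
Remaining web compression depth: a_w = (T − C_f)/(0.85 f'_c b_w) = (657 − 282.9)/(0.85 × 5 × 12.2) = 7.215 in.
M_n = C_f(d − h_f/2) + (T − C_f)(d − a_w/2) = 282.9 × (29.7 − 1.6) + 374.1 × (29.7 − 3.6075) = 7949.5 + 9761.2 = 17710.7 kip·in.
M_n = 17710.7/12 = 1475.89 kip·ft.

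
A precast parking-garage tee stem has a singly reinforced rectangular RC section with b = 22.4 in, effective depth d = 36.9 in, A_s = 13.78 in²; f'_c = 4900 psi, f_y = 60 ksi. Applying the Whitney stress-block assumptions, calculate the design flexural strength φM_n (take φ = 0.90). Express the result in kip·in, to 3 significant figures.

φM_n ≈ 24200 kip·in

T = A_s f_y = 13.78 × 60 = 826.8 kips.
a = T/(0.85 f'_c b) = 826.8/(0.85 × 4.9 × 22.4) = 8.862 in.
M_n = T(d − a/2) = 826.8 × (36.9 − 4.431) = 26845.4 kip·in.
φM_n = 0.90 × 26845.4 = 24160.9 kip·in.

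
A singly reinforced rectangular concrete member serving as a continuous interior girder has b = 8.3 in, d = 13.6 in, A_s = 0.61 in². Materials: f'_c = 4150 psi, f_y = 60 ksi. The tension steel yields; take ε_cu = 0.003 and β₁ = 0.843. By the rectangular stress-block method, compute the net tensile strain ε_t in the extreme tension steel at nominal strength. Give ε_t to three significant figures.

ε_t ≈ 0.0245

a = A_s f_y/(0.85 f'_c b) = 1.250 in.
β₁ = 0.843, so c = a/β₁ = 1.250/0.843 = 1.483 in.
From the linear strain diagram with ε_cu = 0.003: ε_t = 0.003 (d − c)/c = 0.003 × (13.6 − 1.483)/1.483 = 0.0245.
Since ε_t ≥ 0.005, the section is tension-controlled.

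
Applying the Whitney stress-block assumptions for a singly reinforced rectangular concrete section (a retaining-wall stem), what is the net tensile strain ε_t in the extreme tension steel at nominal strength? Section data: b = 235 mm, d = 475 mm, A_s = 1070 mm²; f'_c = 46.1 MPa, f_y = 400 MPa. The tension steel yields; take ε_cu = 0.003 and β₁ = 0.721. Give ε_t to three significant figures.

ε_t ≈ 0.0191

a = A_s f_y/(0.85 f'_c b) = 46.48 mm.
β₁ = 0.721, so c = a/β₁ = 46.48/0.721 = 64.47 mm.
From the linear strain diagram with ε_cu = 0.003: ε_t = 0.003 (d − c)/c = 0.003 × (475 − 64.47)/64.47 = 0.0191.
Since ε_t ≥ 0.005, the section is tension-controlled.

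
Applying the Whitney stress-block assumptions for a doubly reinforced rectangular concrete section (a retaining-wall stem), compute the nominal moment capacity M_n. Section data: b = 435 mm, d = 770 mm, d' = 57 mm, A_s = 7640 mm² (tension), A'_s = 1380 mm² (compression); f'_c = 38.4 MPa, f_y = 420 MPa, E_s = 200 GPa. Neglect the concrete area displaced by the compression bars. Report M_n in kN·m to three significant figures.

M_n ≈ 2190 kN·m

Assume both tension and compression steel yield.
Net tension couple steel: A_s − A'_s = 6260 mm².
a = (A_s − A'_s) f_y / (0.85 f'_c b) = 2629200/(0.85 × 38.4 × 435) = 185.18 mm.
c = a/β₁ = 185.18/0.776 = 238.63 mm; ε'_s = 0.003(c − d')/c = 0.0023 ≥ f_y/E_s = 0.0021, so compression steel does yield.
M_n = (A_s − A'_s) f_y (d − a/2) + A'_s f_y (d − d') = [2629200 × (770 − 92.59) + 579600 × (770 − 57)] × 10⁻⁶ = 1781.05 + 413.25 = 2194.30 kN·m.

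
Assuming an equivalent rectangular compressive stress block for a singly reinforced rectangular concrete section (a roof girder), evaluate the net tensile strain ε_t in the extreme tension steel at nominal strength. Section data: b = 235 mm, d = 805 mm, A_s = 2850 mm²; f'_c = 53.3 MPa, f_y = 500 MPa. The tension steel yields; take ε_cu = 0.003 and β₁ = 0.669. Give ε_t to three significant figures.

a = A_s f_y/(0.85 f'_c b) = 133.84 mm.
β₁ = 0.669, so c = a/β₁ = 133.84/0.669 = 200.06 mm.
From the linear strain diagram with ε_cu = 0.003: ε_t = 0.003 (d − c)/c = 0.003 × (805 − 200.06)/200.06 = 0.00907.
Since ε_t ≥ 0.005, the section is tension-controlled.

ε_t ≈ 0.00907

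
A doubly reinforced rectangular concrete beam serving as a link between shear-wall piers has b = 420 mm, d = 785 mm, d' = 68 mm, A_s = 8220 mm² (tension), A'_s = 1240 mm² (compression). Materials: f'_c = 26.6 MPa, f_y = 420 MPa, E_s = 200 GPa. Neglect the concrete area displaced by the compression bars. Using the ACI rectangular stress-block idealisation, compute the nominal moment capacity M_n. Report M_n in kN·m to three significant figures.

Assume both tension and compression steel yield.
Net tension couple steel: A_s − A'_s = 6980 mm².
a = (A_s − A'_s) f_y / (0.85 f'_c b) = 2931600/(0.85 × 26.6 × 420) = 308.71 mm.
c = a/β₁ = 308.71/0.85 = 363.19 mm; ε'_s = 0.003(c − d')/c = 0.0024 ≥ f_y/E_s = 0.0021, so compression steel does yield.
M_n = (A_s − A'_s) f_y (d − a/2) + A'_s f_y (d − d') = [2931600 × (785 − 154.355) + 520800 × (785 − 68)] × 10⁻⁶ = 1848.80 + 373.41 = 2222.21 kN·m.

M_n ≈ 2220 kN·m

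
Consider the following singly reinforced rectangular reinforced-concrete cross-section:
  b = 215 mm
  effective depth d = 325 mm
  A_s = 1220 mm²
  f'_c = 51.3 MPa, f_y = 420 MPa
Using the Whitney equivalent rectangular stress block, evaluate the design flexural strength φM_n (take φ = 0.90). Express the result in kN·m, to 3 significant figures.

φM_n ≈ 137 kN·m

T = A_s f_y = 1220 × 420 = 512400 N = 512.4 kN.
From C = T: a = T/(0.85 f'_c b) = 512400/(0.85 × 51.3 × 215) = 54.66 mm.
M_n = T(d − a/2) = 512.4 kN × (325 − 27.33) mm = 152.53 kN·m.
φM_n = 0.90 × 152.53 = 137.28 kN·m.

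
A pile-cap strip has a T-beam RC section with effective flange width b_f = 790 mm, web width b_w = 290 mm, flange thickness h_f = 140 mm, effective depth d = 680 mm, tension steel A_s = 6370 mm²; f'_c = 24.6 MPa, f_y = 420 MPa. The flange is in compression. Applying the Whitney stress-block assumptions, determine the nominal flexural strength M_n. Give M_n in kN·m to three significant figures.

M_n ≈ 1600 kN·m

Tension: T = A_s f_y = 6370 × 420 = 2675400 N.
Try a within the flange: a = T/(0.85 f'_c b_f) = 2675400/(0.85 × 24.6 × 790) = 161.96 mm.
a = 161.96 > h_f = 140 mm: the block extends into the web. Split into flange-overhang and web parts.
C_f = 0.85 f'_c (b_f − b_w) h_f = 0.85 × 24.6 × (790 − 290) × 140 = 1463700 N.
Remaining web compression depth: a_w = (T − C_f)/(0.85 f'_c b_w) = (2675400 − 1463700)/(0.85 × 24.6 × 290) = 199.82 mm.
M_n = C_f(d − h_f/2) + (T − C_f)(d − a_w/2) = 1463700 × (680 − 70) + 1211700 × (680 − 99.91) = 892.86 + 702.90 = 1595.76 × 10⁶ N·mm.
M_n = 1595.76 kN·m.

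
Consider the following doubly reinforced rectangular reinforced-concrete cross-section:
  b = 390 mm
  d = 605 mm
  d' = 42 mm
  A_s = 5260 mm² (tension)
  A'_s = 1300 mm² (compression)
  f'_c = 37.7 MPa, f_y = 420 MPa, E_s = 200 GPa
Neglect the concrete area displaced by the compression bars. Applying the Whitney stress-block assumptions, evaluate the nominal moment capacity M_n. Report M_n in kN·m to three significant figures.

Assume both tension and compression steel yield.
Net tension couple steel: A_s − A'_s = 3960 mm².
a = (A_s − A'_s) f_y / (0.85 f'_c b) = 1663200/(0.85 × 37.7 × 390) = 133.08 mm.
c = a/β₁ = 133.08/0.781 = 170.40 mm; ε'_s = 0.003(c − d')/c = 0.0023 ≥ f_y/E_s = 0.0021, so compression steel does yield.
M_n = (A_s − A'_s) f_y (d − a/2) + A'_s f_y (d − d') = [1663200 × (605 − 66.54) + 546000 × (605 − 42)] × 10⁻⁶ = 895.57 + 307.40 = 1202.97 kN·m.

M_n ≈ 1200 kN·m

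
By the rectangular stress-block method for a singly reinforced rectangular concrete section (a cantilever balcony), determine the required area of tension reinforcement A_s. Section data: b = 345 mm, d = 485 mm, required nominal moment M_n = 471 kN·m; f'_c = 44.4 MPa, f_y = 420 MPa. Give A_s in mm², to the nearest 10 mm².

With M_n = 0.85 f'_c a b (d − a/2), solve the quadratic for a:
a = d − √(d² − 2M_n/(0.85 f'_c b)) = 485 − √(485² − 2 × 471×10⁶/(0.85 × 44.4 × 345)) = 81.42 mm.
A_s = 0.85 f'_c a b / f_y = 0.85 × 44.4 × 81.42 × 345 / 420 = 2524.1 mm².

A_s ≈ 2520 mm²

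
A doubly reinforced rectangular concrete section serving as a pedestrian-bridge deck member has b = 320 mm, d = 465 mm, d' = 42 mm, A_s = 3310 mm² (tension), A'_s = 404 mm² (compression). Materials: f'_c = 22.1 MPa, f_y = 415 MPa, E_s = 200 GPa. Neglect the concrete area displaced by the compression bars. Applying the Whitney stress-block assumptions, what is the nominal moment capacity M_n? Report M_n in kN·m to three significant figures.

M_n ≈ 511 kN·m

Assume both tension and compression steel yield.
Net tension couple steel: A_s − A'_s = 2906 mm².
a = (A_s − A'_s) f_y / (0.85 f'_c b) = 1205990/(0.85 × 22.1 × 320) = 200.62 mm.
c = a/β₁ = 200.62/0.85 = 236.02 mm; ε'_s = 0.003(c − d')/c = 0.0025 ≥ f_y/E_s = 0.0021, so compression steel does yield.
M_n = (A_s − A'_s) f_y (d − a/2) + A'_s f_y (d − d') = [1205990 × (465 − 100.31) + 167660 × (465 − 42)] × 10⁻⁶ = 439.81 + 70.92 = 510.73 kN·m.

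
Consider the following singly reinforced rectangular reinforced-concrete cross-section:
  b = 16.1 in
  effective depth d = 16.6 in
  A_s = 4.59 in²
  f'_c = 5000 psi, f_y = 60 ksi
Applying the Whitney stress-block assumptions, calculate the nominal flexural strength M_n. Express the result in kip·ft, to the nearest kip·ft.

T = A_s f_y = 4.59 × 60 = 275.4 kips.
a = T/(0.85 f'_c b) = 275.4/(0.85 × 5 × 16.1) = 4.025 in.
M_n = T(d − a/2) = 275.4 × (16.6 − 2.0125) = 4017.4 kip·in = 4017.4/12 = 334.78 kip·ft.

M_n ≈ 335 kip·ft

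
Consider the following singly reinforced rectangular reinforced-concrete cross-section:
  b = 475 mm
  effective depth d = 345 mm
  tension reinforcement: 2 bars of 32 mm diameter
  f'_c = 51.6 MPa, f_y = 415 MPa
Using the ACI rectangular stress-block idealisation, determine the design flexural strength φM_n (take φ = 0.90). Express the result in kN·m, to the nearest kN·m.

φM_n ≈ 198 kN·m

A_s = 2 × 804 = 1608 mm².
T = A_s f_y = 1608 × 415 = 667320 N = 667.32 kN.
From C = T: a = T/(0.85 f'_c b) = 667320/(0.85 × 51.6 × 475) = 32.03 mm.
M_n = T(d − a/2) = 667.32 kN × (345 − 16.015) mm = 219.54 kN·m.
φM_n = 0.90 × 219.54 = 197.59 kN·m.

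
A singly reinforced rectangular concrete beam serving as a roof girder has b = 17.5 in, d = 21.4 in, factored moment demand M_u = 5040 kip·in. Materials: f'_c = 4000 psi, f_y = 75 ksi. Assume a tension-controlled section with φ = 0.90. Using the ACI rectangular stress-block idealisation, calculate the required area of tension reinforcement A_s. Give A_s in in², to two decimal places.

A_s ≈ 3.95 in²

M_n = M_u/φ = 5040/0.90 = 5600 kip·in.
From M_n = 0.85 f'_c a b (d − a/2):
a = d − √(d² − 2M_n/(0.85 f'_c b)) = 21.4 − √(21.4² − 2 × 5600/(0.85 × 4 × 17.5)) = 4.977 in.
A_s = 0.85 f'_c a b / f_y = 0.85 × 4 × 4.977 × 17.5 / 75 = 3.948 in².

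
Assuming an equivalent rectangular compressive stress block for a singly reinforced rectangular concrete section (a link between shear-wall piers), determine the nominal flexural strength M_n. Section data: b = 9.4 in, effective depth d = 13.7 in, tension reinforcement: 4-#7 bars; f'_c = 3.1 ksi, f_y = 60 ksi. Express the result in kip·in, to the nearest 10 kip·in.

M_n ≈ 1550 kip·in

A_s = 4 × 0.6 = 2.4 in².
T = A_s f_y = 2.4 × 60 = 144 kips.
a = T/(0.85 f'_c b) = 144/(0.85 × 3.1 × 9.4) = 5.814 in.
M_n = T(d − a/2) = 144 × (13.7 − 2.907) = 1554.2 kip·in.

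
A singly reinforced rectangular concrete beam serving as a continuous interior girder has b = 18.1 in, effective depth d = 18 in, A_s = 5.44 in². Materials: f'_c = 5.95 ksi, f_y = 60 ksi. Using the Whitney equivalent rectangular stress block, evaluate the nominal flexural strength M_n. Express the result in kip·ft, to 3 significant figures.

M_n ≈ 441 kip·ft

T = A_s f_y = 5.44 × 60 = 326.4 kips.
a = T/(0.85 f'_c b) = 326.4/(0.85 × 5.95 × 18.1) = 3.566 in.
M_n = T(d − a/2) = 326.4 × (18 − 1.783) = 5293.2 kip·in = 5293.2/12 = 441.10 kip·ft.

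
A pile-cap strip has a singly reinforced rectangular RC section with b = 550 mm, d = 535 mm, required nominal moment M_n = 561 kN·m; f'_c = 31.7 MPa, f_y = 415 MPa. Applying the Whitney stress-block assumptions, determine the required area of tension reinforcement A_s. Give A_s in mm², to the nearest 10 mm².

With M_n = 0.85 f'_c a b (d − a/2), solve the quadratic for a:
a = d − √(d² − 2M_n/(0.85 f'_c b)) = 535 − √(535² − 2 × 561×10⁶/(0.85 × 31.7 × 550)) = 76.18 mm.
A_s = 0.85 f'_c a b / f_y = 0.85 × 31.7 × 76.18 × 550 / 415 = 2720.4 mm².

A_s ≈ 2720 mm²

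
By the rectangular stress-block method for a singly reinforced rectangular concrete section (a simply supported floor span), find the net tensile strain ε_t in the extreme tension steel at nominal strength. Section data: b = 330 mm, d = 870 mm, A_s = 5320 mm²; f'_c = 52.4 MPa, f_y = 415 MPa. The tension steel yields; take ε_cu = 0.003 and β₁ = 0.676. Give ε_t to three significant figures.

ε_t ≈ 0.00875

a = A_s f_y/(0.85 f'_c b) = 150.21 mm.
β₁ = 0.676, so c = a/β₁ = 150.21/0.676 = 222.20 mm.
From the linear strain diagram with ε_cu = 0.003: ε_t = 0.003 (d − c)/c = 0.003 × (870 − 222.20)/222.20 = 0.00875.
Since ε_t ≥ 0.005, the section is tension-controlled.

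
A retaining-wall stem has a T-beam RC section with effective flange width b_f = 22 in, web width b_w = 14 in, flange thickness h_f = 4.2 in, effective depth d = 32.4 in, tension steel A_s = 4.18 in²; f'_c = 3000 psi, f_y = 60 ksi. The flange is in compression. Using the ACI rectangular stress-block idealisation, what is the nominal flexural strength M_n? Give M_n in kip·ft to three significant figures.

Tension: T = A_s f_y = 4.18 × 60 = 250.8 kips.
Try a within the flange: a = T/(0.85 f'_c b_f) = 250.8/(0.85 × 3 × 22) = 4.471 in.
a = 4.471 > h_f = 4.2 in: the block extends into the web. Split into flange-overhang and web parts.
C_f = 0.85 f'_c (b_f − b_w) h_f = 0.85 × 3 × (22 − 14) × 4.2 = 85.7 kips.
Remaining web compression depth: a_w = (T − C_f)/(0.85 f'_c b_w) = (250.8 − 85.7)/(0.85 × 3 × 14) = 4.625 in.
M_n = C_f(d − h_f/2) + (T − C_f)(d − a_w/2) = 85.7 × (32.4 − 2.1) + 165.1 × (32.4 − 2.3125) = 2596.7 + 4967.4 = 7564.1 kip·in.
M_n = 7564.1/12 = 630.34 kip·ft.

M_n ≈ 630 kip·ft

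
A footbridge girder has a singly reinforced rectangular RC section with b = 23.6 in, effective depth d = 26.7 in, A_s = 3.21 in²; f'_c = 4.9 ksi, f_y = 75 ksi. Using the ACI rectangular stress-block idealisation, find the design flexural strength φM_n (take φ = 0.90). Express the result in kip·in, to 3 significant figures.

φM_n ≈ 5520 kip·in

T = A_s f_y = 3.21 × 75 = 240.75 kips.
a = T/(0.85 f'_c b) = 240.75/(0.85 × 4.9 × 23.6) = 2.449 in.
M_n = T(d − a/2) = 240.75 × (26.7 − 1.2245) = 6133.2 kip·in.
φM_n = 0.90 × 6133.2 = 5519.9 kip·in.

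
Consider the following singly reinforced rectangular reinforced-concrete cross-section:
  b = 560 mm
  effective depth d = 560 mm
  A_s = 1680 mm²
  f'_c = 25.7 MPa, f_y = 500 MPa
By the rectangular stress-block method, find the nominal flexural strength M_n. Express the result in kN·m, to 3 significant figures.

T = A_s f_y = 1680 × 500 = 840000 N = 840 kN.
From C = T: a = T/(0.85 f'_c b) = 840000/(0.85 × 25.7 × 560) = 68.67 mm.
M_n = T(d − a/2) = 840 kN × (560 − 34.335) mm = 441.56 kN·m.

M_n ≈ 442 kN·m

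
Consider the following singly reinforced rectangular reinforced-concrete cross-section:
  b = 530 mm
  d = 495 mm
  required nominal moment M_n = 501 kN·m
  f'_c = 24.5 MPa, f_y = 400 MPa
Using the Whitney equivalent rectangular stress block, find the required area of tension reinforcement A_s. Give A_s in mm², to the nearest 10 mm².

With M_n = 0.85 f'_c a b (d − a/2), solve the quadratic for a:
a = d − √(d² − 2M_n/(0.85 f'_c b)) = 495 − √(495² − 2 × 501×10⁶/(0.85 × 24.5 × 530)) = 102.26 mm.
A_s = 0.85 f'_c a b / f_y = 0.85 × 24.5 × 102.26 × 530 / 400 = 2821.7 mm².

A_s ≈ 2820 mm²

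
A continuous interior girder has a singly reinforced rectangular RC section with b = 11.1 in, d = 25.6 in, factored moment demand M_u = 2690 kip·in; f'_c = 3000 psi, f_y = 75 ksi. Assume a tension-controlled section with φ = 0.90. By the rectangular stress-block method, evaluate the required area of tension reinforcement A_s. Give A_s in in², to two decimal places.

M_n = M_u/φ = 2690/0.90 = 2988.89 kip·in.
From M_n = 0.85 f'_c a b (d − a/2):
a = d − √(d² − 2M_n/(0.85 f'_c b)) = 25.6 − √(25.6² − 2 × 2988.89/(0.85 × 3 × 11.1)) = 4.525 in.
A_s = 0.85 f'_c a b / f_y = 0.85 × 3 × 4.525 × 11.1 / 75 = 1.708 in².

A_s ≈ 1.71 in²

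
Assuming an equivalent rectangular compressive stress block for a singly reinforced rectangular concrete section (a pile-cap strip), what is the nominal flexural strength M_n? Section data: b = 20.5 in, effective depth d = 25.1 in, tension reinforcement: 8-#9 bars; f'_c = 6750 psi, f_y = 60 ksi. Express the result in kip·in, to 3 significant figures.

A_s = 8 × 1 = 8 in².
T = A_s f_y = 8 × 60 = 480 kips.
a = T/(0.85 f'_c b) = 480/(0.85 × 6.75 × 20.5) = 4.081 in.
M_n = T(d − a/2) = 480 × (25.1 − 2.0405) = 11068.6 kip·in.

M_n ≈ 11100 kip·in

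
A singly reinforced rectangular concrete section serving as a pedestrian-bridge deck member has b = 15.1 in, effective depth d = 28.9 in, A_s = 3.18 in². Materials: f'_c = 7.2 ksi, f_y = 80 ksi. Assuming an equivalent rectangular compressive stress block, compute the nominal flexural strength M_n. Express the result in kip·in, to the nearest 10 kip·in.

M_n ≈ 7000 kip·in

T = A_s f_y = 3.18 × 80 = 254.4 kips.
a = T/(0.85 f'_c b) = 254.4/(0.85 × 7.2 × 15.1) = 2.753 in.
M_n = T(d − a/2) = 254.4 × (28.9 − 1.3765) = 7002.0 kip·in.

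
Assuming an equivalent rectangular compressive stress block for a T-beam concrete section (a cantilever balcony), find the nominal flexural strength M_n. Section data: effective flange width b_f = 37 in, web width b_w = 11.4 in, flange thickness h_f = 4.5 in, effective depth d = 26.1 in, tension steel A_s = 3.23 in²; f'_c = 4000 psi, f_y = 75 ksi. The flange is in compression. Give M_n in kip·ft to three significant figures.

Tension: T = A_s f_y = 3.23 × 75 = 242.25 kips.
Try a within the flange: a = T/(0.85 f'_c b_f) = 242.25/(0.85 × 4 × 37) = 1.926 in.
Since a = 1.926 ≤ h_f = 4.5 in, the stress block lies entirely in the flange; analyse as a rectangular beam of width b_f.
M_n = T(d − a/2) = 242.25 × (26.1 − 0.963) = 6089.4 kip·in.
M_n = 6089.4/12 = 507.45 kip·ft.

M_n ≈ 507 kip·ft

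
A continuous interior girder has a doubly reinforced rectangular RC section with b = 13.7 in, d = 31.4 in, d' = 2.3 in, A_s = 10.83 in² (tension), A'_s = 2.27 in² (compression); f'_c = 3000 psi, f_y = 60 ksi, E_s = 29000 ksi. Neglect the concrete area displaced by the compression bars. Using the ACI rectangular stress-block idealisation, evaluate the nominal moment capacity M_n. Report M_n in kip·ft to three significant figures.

M_n ≈ 1360 kip·ft

Assume both steels yield.
a = (A_s − A'_s) f_y/(0.85 f'_c b) = (10.83 − 2.27) × 60/(0.85 × 3 × 13.7) = 14.702 in.
c = a/β₁ = 14.702/0.85 = 17.296 in; ε'_s = 0.003(c − d')/c = 0.0026 ≥ ε_y = 0.0021, so the compression steel yields.
M_n = (A_s − A'_s) f_y (d − a/2) + A'_s f_y (d − d') = 513.6 × (31.4 − 7.351) + 136.2 × (31.4 − 2.3) = 12351.6 + 3963.4 = 16315.0 kip·in = 16315.0/12 = 1359.58 kip·ft.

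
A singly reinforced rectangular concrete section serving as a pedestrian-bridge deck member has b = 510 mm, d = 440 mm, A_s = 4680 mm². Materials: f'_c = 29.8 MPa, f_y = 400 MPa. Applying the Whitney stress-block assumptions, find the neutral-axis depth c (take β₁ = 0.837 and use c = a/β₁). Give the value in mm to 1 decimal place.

c ≈ 173.1 mm

T = A_s f_y = 4680 × 400 = 1872000 N = 1872 kN.
Setting C = 0.85 f'_c a b equal to T: a = 1872000/(0.85 × 29.8 × 510) = 144.911 mm.
With β₁ = 0.837, c = a/β₁ = 144.911/0.837 = 173.1 mm.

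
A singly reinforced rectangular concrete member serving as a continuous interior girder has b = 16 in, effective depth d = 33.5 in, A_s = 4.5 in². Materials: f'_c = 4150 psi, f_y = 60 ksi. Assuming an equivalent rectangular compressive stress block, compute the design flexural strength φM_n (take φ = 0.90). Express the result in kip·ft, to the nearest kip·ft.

φM_n ≈ 630 kip·ft

T = A_s f_y = 4.5 × 60 = 270 kips.
a = T/(0.85 f'_c b) = 270/(0.85 × 4.15 × 16) = 4.784 in.
M_n = T(d − a/2) = 270 × (33.5 − 2.392) = 8399.2 kip·in = 8399.2/12 = 699.93 kip·ft.
φM_n = 0.90 × 699.93 = 629.94 kip·ft.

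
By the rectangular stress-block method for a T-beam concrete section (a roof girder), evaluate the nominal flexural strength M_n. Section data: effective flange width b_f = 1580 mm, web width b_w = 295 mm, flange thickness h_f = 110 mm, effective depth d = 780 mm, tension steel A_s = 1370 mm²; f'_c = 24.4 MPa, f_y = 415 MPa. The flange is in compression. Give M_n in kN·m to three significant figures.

Tension: T = A_s f_y = 1370 × 415 = 568550 N.
Try a within the flange: a = T/(0.85 f'_c b_f) = 568550/(0.85 × 24.4 × 1580) = 17.35 mm.
Since a = 17.35 ≤ h_f = 110 mm, the stress block lies entirely in the flange; analyse as a rectangular beam of width b_f.
M_n = T(d − a/2) = 568550 × (780 − 8.675) = 438.54 × 10⁶ N·mm.
M_n = 438.54 kN·m.

M_n ≈ 439 kN·m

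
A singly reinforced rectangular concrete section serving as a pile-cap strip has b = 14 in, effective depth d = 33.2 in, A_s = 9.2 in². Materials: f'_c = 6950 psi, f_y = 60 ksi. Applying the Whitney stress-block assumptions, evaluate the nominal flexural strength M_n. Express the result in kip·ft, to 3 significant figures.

T = A_s f_y = 9.2 × 60 = 552 kips.
a = T/(0.85 f'_c b) = 552/(0.85 × 6.95 × 14) = 6.674 in.
M_n = T(d − a/2) = 552 × (33.2 − 3.337) = 16484.4 kip·in = 16484.4/12 = 1373.70 kip·ft.

M_n ≈ 1370 kip·ft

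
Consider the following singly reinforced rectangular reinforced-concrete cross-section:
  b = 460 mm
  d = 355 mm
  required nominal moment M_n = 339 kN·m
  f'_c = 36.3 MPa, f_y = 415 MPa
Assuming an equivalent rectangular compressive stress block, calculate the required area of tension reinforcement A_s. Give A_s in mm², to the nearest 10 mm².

A_s ≈ 2570 mm²

With M_n = 0.85 f'_c a b (d − a/2), solve the quadratic for a:
a = d − √(d² − 2M_n/(0.85 f'_c b)) = 355 − √(355² − 2 × 339×10⁶/(0.85 × 36.3 × 460)) = 75.26 mm.
A_s = 0.85 f'_c a b / f_y = 0.85 × 36.3 × 75.26 × 460 / 415 = 2573.9 mm².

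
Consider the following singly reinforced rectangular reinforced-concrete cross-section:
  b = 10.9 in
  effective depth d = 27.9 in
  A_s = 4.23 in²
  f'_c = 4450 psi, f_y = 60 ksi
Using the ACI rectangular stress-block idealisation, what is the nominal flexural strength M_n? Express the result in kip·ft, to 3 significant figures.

T = A_s f_y = 4.23 × 60 = 253.8 kips.
a = T/(0.85 f'_c b) = 253.8/(0.85 × 4.45 × 10.9) = 6.156 in.
M_n = T(d − a/2) = 253.8 × (27.9 − 3.078) = 6299.8 kip·in = 6299.8/12 = 524.98 kip·ft.

M_n ≈ 525 kip·ft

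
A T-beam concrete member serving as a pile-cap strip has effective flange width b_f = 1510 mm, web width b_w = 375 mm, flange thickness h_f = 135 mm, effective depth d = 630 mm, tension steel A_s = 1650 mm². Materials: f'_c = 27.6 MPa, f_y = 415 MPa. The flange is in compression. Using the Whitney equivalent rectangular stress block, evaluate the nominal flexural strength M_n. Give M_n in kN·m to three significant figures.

Tension: T = A_s f_y = 1650 × 415 = 684750 N.
Try a within the flange: a = T/(0.85 f'_c b_f) = 684750/(0.85 × 27.6 × 1510) = 19.33 mm.
Since a = 19.33 ≤ h_f = 135 mm, the stress block lies entirely in the flange; analyse as a rectangular beam of width b_f.
M_n = T(d − a/2) = 684750 × (630 − 9.665) = 424.77 × 10⁶ N·mm.
M_n = 424.77 kN·m.

M_n ≈ 425 kN·m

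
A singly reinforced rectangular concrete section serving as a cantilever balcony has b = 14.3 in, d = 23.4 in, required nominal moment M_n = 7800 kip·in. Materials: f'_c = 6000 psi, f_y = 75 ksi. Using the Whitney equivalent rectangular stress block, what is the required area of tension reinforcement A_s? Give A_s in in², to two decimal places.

From M_n = 0.85 f'_c a b (d − a/2):
a = d − √(d² − 2M_n/(0.85 f'_c b)) = 23.4 − √(23.4² − 2 × 7800/(0.85 × 6 × 14.3)) = 5.134 in.
A_s = 0.85 f'_c a b / f_y = 0.85 × 6 × 5.134 × 14.3 / 75 = 4.992 in².

A_s ≈ 4.99 in²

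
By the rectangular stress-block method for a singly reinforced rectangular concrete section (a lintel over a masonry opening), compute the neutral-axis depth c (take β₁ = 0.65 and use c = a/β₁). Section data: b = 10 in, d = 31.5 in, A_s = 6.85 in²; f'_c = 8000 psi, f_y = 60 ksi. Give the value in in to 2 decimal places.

T = A_s f_y = 6.85 × 60 = 411 kips.
a = T/(0.85 f'_c b) = 411/(0.85 × 8 × 10) = 6.0441 in.
With β₁ = 0.65, c = a/β₁ = 6.0441/0.65 = 9.30 in.

c ≈ 9.30 in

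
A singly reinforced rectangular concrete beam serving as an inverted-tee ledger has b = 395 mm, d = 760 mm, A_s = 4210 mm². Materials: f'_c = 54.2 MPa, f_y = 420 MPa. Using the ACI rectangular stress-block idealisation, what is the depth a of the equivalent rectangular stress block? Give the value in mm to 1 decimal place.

a ≈ 97.2 mm

T = A_s f_y = 4210 × 420 = 1768200 N = 1768.2 kN.
Setting C = 0.85 f'_c a b equal to T: a = 1768200/(0.85 × 54.2 × 395) = 97.2 mm.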